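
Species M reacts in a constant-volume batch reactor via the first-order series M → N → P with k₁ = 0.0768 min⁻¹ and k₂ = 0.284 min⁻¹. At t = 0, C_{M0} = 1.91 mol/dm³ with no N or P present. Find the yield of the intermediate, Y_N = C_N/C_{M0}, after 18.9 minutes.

Solving the coupled first-order balances gives C_N(t) = [k₁/(k₂−k₁)]·C_{M0}·(e^(−k₁t) − e^(−k₂t)).
e^(−k₁t) = e^(−0.0768×18.9) = e^(−1.452) = 0.2342; e^(−k₂t) = e^(−5.368) = 0.004665.
C_N = 0.0768×1.91/(0.284−0.0768) × (0.2342−0.004665) = 0.7080×0.2295 = 0.1625 mol/dm³.
Y_N = C_N/C_{M0} = 0.1625/1.91 = 0.0851.

0.0851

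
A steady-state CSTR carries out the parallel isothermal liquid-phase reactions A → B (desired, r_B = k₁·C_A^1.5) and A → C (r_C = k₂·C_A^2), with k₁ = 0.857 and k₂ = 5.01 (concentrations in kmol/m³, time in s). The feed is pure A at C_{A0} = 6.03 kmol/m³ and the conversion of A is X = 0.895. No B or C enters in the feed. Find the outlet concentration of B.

Exit C_A = C_{A0}(1−X) = 6.03×0.105 = 0.6331 kmol/m³.
Rates in a CSTR are evaluated at the outlet concentration: r_B = 0.857×0.6331^1.5 = 0.4318, r_C = 5.01×0.6331^2 = 2.008.
Fraction of consumed A going to B: r_B/(r_B+r_C) = 0.1769.
C_B = 0.1769·C_{A0}·X = 0.1769×6.03×0.895 = 0.955 kmol/m³.

0.955 kmol/m³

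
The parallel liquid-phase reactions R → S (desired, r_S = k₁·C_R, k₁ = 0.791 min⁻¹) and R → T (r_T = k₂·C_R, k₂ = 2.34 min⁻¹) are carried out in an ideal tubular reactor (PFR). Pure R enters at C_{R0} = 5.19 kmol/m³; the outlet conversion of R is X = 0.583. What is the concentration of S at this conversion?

0.764 kmol/m³

C_R = C_{R0}(1−X) = 2.164 kmol/m³.
Both paths are first order in R, so the instantaneous fraction to S is constant: dC_S/d(−C_R) = k₁/(k₁+k₂) = 0.2526.
C_S = 0.2526·(C_{R0}−C_R) = 0.2526×3.026 = 0.764 kmol/m³.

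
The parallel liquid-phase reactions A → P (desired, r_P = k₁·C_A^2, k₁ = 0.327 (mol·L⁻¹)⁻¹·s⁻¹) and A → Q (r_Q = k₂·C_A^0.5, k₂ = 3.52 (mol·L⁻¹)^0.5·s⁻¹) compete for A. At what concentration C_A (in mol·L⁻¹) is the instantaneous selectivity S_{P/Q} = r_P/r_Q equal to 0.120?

S_{P/Q} = (k₁/k₂)·C_A^1.5 ⇒ C_A = (S·k₂/k₁)^(1/1.5).
= (0.120×3.52/0.327)^(0.6667) = (1.292)^(0.6667) = 1.19 mol·L⁻¹.

1.19 mol·L⁻¹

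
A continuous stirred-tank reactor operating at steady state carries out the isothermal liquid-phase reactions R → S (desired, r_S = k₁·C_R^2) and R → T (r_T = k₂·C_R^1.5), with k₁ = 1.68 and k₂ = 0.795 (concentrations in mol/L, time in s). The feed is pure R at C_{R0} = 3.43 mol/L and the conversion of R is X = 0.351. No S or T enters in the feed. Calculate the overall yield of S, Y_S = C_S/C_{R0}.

Exit C_R = C_{R0}(1−X) = 3.43×0.649 = 2.226 mol/L.
Rates in a CSTR are evaluated at the outlet concentration: r_S = 1.68×2.226^2 = 8.325, r_T = 0.795×2.226^1.5 = 2.640.
Fraction of consumed R going to S: r_S/(r_S+r_T) = 0.7592.
C_S = 0.7592·C_{R0}·X = 0.7592×3.43×0.351 = 0.914 mol/L; Y_S = C_S/C_{R0} = 0.266.

0.266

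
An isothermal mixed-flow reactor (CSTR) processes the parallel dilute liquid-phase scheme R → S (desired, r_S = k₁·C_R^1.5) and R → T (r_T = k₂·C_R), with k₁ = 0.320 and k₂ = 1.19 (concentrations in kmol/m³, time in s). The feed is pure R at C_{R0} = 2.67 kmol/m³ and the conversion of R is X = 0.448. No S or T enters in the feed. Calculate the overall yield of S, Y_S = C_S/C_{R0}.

Exit C_R = C_{R0}(1−X) = 2.67×0.552 = 1.474 kmol/m³.
A CSTR operates uniformly at the exit composition, giving r_S = 0.5726 and r_T = 1.754 (each k·C_R^n at C_R = 1.474).
Fraction of consumed R going to S: r_S/(r_S+r_T) = 0.2461.
C_S = 0.2461·C_{R0}·X = 0.2461×2.67×0.448 = 0.294 kmol/m³; Y_S = C_S/C_{R0} = 0.110.

0.110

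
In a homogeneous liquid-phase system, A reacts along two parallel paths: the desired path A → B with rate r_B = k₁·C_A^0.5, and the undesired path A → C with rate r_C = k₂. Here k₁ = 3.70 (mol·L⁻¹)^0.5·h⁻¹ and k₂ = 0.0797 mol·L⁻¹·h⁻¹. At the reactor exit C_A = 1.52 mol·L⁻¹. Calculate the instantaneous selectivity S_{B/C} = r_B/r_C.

S_{B/C} = r_B/r_C = (k₁·C_A^0.5)/(k₂) = (k₁/k₂)·C_A^0.5.
= (3.70×1.520^0.5) / (0.0797) = 4.562/0.07970 = 57.2.

57.2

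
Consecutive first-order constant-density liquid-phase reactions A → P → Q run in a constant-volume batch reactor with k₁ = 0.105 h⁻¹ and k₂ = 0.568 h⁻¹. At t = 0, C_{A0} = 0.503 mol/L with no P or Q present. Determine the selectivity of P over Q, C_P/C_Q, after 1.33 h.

The intermediate concentration in a first-order A→B→C sequence is C_P = k₁C_{A0}(e^(−k₁t) − e^(−k₂t))/(k₂−k₁).
e^(−k₁t) = e^(−0.105×1.33) = e^(−0.1396) = 0.8697; e^(−k₂t) = e^(−0.7554) = 0.4698.
C_P = 0.105×0.503/(0.568−0.105) × (0.8697−0.4698) = 0.1141×0.3999 = 0.04561 mol/L.
C_A = C_{A0}e^(−k₁t) = 0.4374 mol/L, so C_Q = C_{A0}−C_A−C_P = 0.01995 mol/L; C_P/C_Q = 2.29.

2.29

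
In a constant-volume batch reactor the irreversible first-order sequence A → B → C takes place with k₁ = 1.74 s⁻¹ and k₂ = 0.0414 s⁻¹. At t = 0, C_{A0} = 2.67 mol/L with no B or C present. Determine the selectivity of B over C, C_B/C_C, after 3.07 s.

9.15

The intermediate concentration in a first-order A→B→C sequence is C_B = k₁C_{A0}(e^(−k₁t) − e^(−k₂t))/(k₂−k₁).
e^(−k₁t) = e^(−1.74×3.07) = e^(−5.342) = 0.004787; e^(−k₂t) = e^(−0.1271) = 0.8806.
C_B = 1.74×2.67/(0.0414−1.74) × (0.004787−0.8806) = (-2.735)×(-0.8759) = 2.396 mol/L.
C_A = C_{A0}e^(−k₁t) = 0.01278 mol/L, so C_C = C_{A0}−C_A−C_B = 0.2617 mol/L; C_B/C_C = 9.15.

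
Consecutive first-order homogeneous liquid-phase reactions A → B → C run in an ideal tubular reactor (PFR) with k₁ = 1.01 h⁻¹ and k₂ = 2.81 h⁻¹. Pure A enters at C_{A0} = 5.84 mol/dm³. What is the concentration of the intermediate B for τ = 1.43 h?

0.714 mol/dm³

Solving the coupled first-order balances gives C_B(τ) = [k₁/(k₂−k₁)]·C_{A0}·(e^(−k₁τ) − e^(−k₂τ)).
e^(−k₁τ) = e^(−1.01×1.43) = e^(−1.444) = 0.2359; e^(−k₂τ) = e^(−4.018) = 0.01798.
C_B = 1.01×5.84/(2.81−1.01) × (0.2359−0.01798) = 3.277×0.2179 = 0.7141 mol/dm³.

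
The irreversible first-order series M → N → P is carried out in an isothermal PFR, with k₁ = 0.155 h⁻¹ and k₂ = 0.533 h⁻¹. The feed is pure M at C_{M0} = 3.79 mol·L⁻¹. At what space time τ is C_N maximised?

Setting dC_N/dτ = 0 gives τ_opt = ln(k₂/k₁)/(k₂−k₁).
= ln(0.533/0.155)/(0.533−0.155) = ln(3.439)/0.3780 = 1.235/0.3780 = 3.27 h.

3.27 h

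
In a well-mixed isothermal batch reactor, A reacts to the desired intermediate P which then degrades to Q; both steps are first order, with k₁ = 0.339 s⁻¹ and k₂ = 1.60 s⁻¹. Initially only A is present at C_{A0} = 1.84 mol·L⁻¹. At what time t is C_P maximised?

Setting dC_P/dt = 0 gives t_opt = ln(k₂/k₁)/(k₂−k₁).
= ln(1.60/0.339)/(1.60−0.339) = ln(4.720)/1.261 = 1.552/1.261 = 1.23 s.

1.23 s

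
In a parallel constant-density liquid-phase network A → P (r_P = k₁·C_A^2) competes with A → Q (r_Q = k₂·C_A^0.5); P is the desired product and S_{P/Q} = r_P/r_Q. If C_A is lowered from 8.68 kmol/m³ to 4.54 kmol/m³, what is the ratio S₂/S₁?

S_{P/Q} = (k₁/k₂)·C_A^1.5, so S₂/S₁ = (C_{A,2}/C_{A,1})^1.5.
= (4.54/8.68)^1.5 = (0.5230)^1.5 = 0.378.

0.378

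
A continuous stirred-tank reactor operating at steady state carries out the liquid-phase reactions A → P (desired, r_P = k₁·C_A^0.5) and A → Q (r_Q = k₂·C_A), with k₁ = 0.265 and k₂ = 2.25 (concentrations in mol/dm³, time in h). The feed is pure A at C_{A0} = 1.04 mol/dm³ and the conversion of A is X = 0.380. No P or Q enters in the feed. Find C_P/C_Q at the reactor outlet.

0.147

Exit C_A = C_{A0}(1−X) = 1.04×0.620 = 0.6448 mol/dm³.
In a CSTR the entire volume is at exit conditions, so r_P = 0.265×0.6448^0.5 = 0.2128 and r_Q = 2.25×0.6448 = 1.451.
Overall selectivity = C_P/C_Q = r_Pτ/(r_Qτ) = r_P/r_Q = 0.147.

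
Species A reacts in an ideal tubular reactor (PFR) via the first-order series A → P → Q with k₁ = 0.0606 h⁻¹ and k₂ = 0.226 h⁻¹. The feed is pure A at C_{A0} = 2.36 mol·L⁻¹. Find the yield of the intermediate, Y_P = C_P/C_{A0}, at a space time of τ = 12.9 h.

For first-order series with pure A initially, C_P(τ) = k₁C_{A0}/(k₂−k₁)·(e^(−k₁τ) − e^(−k₂τ)).
e^(−k₁τ) = e^(−0.0606×12.9) = e^(−0.7817) = 0.4576; e^(−k₂τ) = e^(−2.915) = 0.05418.
C_P = 0.0606×2.36/(0.226−0.0606) × (0.4576−0.05418) = 0.8647×0.4034 = 0.3488 mol·L⁻¹.
Y_P = C_P/C_{A0} = 0.3488/2.36 = 0.148.

0.148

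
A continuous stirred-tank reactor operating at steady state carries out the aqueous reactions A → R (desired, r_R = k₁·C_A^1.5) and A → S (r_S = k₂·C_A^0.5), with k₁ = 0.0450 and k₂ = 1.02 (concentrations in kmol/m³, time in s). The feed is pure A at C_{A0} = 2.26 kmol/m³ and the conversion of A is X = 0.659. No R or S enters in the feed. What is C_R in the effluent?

Exit C_A = C_{A0}(1−X) = 2.26×0.341 = 0.7707 kmol/m³.
In a CSTR the entire volume is at exit conditions, so r_R = 0.0450×0.7707^1.5 = 0.03044 and r_S = 1.02×0.7707^0.5 = 0.8954.
Fraction of consumed A going to R: r_R/(r_R+r_S) = 0.03288.
C_R = 0.03288·C_{A0}·X = 0.03288×2.26×0.659 = 0.0490 kmol/m³.

0.0490 kmol/m³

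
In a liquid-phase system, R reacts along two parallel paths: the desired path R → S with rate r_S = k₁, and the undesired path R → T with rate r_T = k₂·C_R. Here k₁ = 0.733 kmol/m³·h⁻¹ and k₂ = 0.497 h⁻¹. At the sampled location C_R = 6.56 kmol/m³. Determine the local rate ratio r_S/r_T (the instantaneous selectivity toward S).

S_{S/T} = r_S/r_T = (k₁)/(k₂·C_R) = (k₁/k₂)·C_R⁻¹.
= (0.733) / (0.497×6.560) = 0.7330/3.260 = 0.225.
The undesired path is higher order in R, so low C_R (CSTR or dilute feed) favours S.

0.225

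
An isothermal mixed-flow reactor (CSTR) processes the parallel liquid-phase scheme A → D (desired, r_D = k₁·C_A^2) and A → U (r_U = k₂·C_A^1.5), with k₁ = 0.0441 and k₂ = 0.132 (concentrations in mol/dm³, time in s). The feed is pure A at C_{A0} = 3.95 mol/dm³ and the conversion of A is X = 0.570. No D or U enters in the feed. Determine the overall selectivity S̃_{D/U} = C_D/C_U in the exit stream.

0.435

Exit C_A = C_{A0}(1−X) = 3.95×0.430 = 1.699 mol/dm³.
A CSTR operates uniformly at the exit composition, giving r_D = 0.1272 and r_U = 0.2922 (each k·C_A^n at C_A = 1.699).
Overall selectivity = C_D/C_U = r_Dτ/(r_Uτ) = r_D/r_U = 0.435.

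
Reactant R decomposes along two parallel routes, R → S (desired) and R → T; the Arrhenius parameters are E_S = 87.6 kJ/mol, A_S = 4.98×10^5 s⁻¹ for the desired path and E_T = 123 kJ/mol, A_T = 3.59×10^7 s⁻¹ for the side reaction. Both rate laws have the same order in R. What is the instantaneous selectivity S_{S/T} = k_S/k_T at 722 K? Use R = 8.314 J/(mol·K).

5.05

With equal orders, S_{S/T} = k_S/k_T = (A_S/A_T)·exp[(E_T−E_S)/(RT)].
(E_T−E_S)/(RT) = (123−87.6)×10³/(8.314×722) = 35400/6003 = 5.897.
k_S/k_T = (4.98×10^5/3.59×10^7)·exp(5.897) = 0.01387 × 364.1 = 5.05.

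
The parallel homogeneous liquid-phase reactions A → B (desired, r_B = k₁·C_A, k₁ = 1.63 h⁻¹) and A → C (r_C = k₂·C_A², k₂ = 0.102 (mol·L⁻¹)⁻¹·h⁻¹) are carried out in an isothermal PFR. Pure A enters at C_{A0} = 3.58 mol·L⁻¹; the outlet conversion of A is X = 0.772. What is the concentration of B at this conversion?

C_A = C_{A0}(1−X) = 0.8162 mol·L⁻¹.
Along a PFR/batch, dC_B/dC_A = −r_B/(r_B+r_C) = −k₁/(k₁+k₂·C_A).
Integrating from C_{A0} to C_A: C_B = (1.63/0.102)·ln[(1.63+0.102·3.58)/(1.63+0.102·0.816)] = 15.98·ln(1.995/1.713) = 2.434 mol·L⁻¹.

2.43 mol·L⁻¹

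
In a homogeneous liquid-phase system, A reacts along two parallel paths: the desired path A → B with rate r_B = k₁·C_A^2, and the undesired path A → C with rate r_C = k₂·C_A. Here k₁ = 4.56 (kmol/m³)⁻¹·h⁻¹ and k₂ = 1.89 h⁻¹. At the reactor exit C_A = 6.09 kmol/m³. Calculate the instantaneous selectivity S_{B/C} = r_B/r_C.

14.7

S_{B/C} = r_B/r_C = (k₁·C_A^2)/(k₂·C_A) = (k₁/k₂)·C_A.
= (4.56×6.090^2) / (1.89×6.090) = 169.1/11.51 = 14.7.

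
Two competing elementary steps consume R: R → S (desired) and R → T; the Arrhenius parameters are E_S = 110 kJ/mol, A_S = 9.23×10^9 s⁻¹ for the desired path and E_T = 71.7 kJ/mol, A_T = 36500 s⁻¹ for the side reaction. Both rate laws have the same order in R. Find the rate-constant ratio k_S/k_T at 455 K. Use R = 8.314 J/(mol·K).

With equal orders, S_{S/T} = k_S/k_T = (A_S/A_T)·exp[(E_T−E_S)/(RT)].
(E_T−E_S)/(RT) = (71.7−110)×10³/(8.314×455) = -38300/3783 = -10.12.
k_S/k_T = (9.23×10^9/36500)·exp(-10.12) = 2.529×10^5 × 4.008×10^-5 = 10.1.
Since E_S > E_T, raising the temperature improves selectivity toward S.

10.1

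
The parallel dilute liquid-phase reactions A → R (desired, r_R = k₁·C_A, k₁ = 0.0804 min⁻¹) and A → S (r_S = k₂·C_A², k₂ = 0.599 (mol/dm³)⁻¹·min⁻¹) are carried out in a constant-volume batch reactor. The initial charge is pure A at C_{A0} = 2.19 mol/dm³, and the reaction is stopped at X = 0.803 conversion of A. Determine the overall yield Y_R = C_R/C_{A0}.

C_A = C_{A0}(1−X) = 0.4314 mol/dm³.
Along a PFR/batch, dC_R/dC_A = −r_R/(r_R+r_S) = −k₁/(k₁+k₂·C_A).
Integrating from C_{A0} to C_A: C_R = (0.0804/0.599)·ln[(0.0804+0.599·2.19)/(0.0804+0.599·0.431)] = 0.1342·ln(1.392/0.3388) = 0.1897 mol/dm³.
Y_R = C_R/C_{A0} = 0.1897/2.19 = 0.0866.

0.0866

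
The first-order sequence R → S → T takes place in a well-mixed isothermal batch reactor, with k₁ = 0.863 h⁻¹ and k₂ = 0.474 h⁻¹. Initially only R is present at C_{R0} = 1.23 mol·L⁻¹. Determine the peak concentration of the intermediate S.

0.593 mol·L⁻¹

For a first-order series the maximum intermediate yield is C_{S,max}/C_{R0} = (k₁/k₂)^[k₂/(k₂−k₁)].
= (0.863/0.474)^(0.474/(0.474−0.863)) = (1.821)^(-1.219) = 0.4818.
C_{S,max} = 0.4818×1.23 = 0.593 mol·L⁻¹.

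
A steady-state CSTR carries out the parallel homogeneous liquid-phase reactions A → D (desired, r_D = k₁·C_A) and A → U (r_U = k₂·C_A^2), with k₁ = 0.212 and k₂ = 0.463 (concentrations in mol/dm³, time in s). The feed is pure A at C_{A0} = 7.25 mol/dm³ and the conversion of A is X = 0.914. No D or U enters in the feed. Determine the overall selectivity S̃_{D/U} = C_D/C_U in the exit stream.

0.734

Exit C_A = C_{A0}(1−X) = 7.25×0.0860 = 0.6235 mol/dm³.
In a CSTR the entire volume is at exit conditions, so r_D = 0.212×0.6235 = 0.1322 and r_U = 0.463×0.6235^2 = 0.1800.
Overall selectivity = C_D/C_U = r_Dτ/(r_Uτ) = r_D/r_U = 0.734.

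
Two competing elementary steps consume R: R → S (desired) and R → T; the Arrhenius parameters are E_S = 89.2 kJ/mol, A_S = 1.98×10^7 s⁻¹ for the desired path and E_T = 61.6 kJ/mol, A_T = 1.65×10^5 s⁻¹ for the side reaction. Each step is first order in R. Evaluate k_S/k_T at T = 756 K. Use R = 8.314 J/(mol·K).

1.49

Since both paths have the same order in R, the concentration cancels and S_{S/T} = k_S/k_T = (A_S/A_T)·exp[(E_T−E_S)/(RT)].
(E_T−E_S)/(RT) = (61.6−89.2)×10³/(8.314×756) = -27600/6285 = -4.391.
k_S/k_T = (1.98×10^7/1.65×10^5)·exp(-4.391) = 120.0 × 0.01239 = 1.49.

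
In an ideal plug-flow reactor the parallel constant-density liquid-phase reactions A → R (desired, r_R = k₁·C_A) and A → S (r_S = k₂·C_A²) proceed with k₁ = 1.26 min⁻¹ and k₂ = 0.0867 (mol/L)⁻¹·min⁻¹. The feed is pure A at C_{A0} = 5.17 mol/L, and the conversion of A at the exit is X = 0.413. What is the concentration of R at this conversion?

1.67 mol/L

C_A = C_{A0}(1−X) = 3.035 mol/L.
Along a PFR/batch, dC_R/dC_A = −r_R/(r_R+r_S) = −k₁/(k₁+k₂·C_A).
Integrating from C_{A0} to C_A: C_R = (1.26/0.0867)·ln[(1.26+0.0867·5.17)/(1.26+0.0867·3.03)] = 14.53·ln(1.708/1.523) = 1.667 mol/L.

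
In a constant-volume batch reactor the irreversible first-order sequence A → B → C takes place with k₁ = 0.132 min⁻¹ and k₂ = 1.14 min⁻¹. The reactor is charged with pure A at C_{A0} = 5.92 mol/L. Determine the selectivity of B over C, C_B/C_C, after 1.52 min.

The intermediate concentration in a first-order A→B→C sequence is C_B = k₁C_{A0}(e^(−k₁t) − e^(−k₂t))/(k₂−k₁).
e^(−k₁t) = e^(−0.132×1.52) = e^(−0.2006) = 0.8182; e^(−k₂t) = e^(−1.733) = 0.1768.
C_B = 0.132×5.92/(1.14−0.132) × (0.8182−0.1768) = 0.7752×0.6414 = 0.4973 mol/L.
C_A = C_{A0}e^(−k₁t) = 4.844 mol/L, so C_C = C_{A0}−C_A−C_B = 0.5790 mol/L; C_B/C_C = 0.859.

0.859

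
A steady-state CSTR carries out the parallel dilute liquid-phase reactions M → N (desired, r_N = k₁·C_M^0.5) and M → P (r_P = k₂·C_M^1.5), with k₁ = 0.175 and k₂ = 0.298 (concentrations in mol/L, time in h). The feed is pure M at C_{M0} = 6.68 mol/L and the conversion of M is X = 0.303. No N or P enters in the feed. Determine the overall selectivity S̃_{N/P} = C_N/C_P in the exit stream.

Exit C_M = C_{M0}(1−X) = 6.68×0.697 = 4.656 mol/L.
In a CSTR the entire volume is at exit conditions, so r_N = 0.175×4.656^0.5 = 0.3776 and r_P = 0.298×4.656^1.5 = 2.994.
Overall selectivity = C_N/C_P = r_Nτ/(r_Pτ) = r_N/r_P = 0.126.

0.126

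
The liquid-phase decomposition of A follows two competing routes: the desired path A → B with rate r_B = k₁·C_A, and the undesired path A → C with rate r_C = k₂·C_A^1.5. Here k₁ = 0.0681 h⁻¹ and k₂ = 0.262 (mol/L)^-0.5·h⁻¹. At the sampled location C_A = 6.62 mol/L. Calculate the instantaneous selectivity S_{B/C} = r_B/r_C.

S_{B/C} = r_B/r_C = (k₁·C_A)/(k₂·C_A^1.5) = (k₁/k₂)·C_A^-0.5.
= (0.0681×6.620) / (0.262×6.620^1.5) = 0.4508/4.463 = 0.101.
The undesired path is higher order in A, so low C_A (CSTR or dilute feed) favours B.

0.101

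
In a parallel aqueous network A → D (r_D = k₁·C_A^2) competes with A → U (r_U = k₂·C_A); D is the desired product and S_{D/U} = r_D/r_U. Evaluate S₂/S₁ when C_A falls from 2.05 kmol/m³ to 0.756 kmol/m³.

0.369

S_{D/U} = (k₁/k₂)·C_A, so S₂/S₁ = (C_{A,2}/C_{A,1}).
= 0.756/2.05 = 0.369.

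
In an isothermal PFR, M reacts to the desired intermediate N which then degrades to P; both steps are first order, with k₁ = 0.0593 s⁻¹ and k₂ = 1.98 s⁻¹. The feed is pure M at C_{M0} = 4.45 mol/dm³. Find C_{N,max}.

0.120 mol/dm³

Evaluating C_N at τ_opt = ln(k₂/k₁)/(k₂−k₁) gives C_{N,max}/C_{M0} = (k₁/k₂)^[k₂/(k₂−k₁)].
= (0.0593/1.98)^(1.98/(1.98−0.0593)) = (0.02995)^(1.031) = 0.02688.
C_{N,max} = 0.02688×4.45 = 0.120 mol/dm³.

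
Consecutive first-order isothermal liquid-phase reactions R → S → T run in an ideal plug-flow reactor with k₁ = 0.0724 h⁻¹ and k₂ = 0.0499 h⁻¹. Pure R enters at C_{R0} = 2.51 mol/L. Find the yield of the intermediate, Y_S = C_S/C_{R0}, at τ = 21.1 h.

0.424

For first-order series with pure R initially, C_S(τ) = k₁C_{R0}/(k₂−k₁)·(e^(−k₁τ) − e^(−k₂τ)).
e^(−k₁τ) = e^(−0.0724×21.1) = e^(−1.528) = 0.2170; e^(−k₂τ) = e^(−1.053) = 0.3489.
C_S = 0.0724×2.51/(0.0499−0.0724) × (0.2170−0.3489) = (-8.077)×(-0.1319) = 1.065 mol/L.
Y_S = C_S/C_{R0} = 1.065/2.51 = 0.424.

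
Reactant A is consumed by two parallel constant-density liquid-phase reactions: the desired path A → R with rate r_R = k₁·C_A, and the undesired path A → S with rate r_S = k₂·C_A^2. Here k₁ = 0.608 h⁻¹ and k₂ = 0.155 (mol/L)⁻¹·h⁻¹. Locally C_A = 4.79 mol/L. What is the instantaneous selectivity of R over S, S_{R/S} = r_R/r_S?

0.819

S_{R/S} = r_R/r_S = (k₁·C_A)/(k₂·C_A^2) = (k₁/k₂)·C_A⁻¹.
= (0.608×4.790) / (0.155×4.790^2) = 2.912/3.556 = 0.819.
The undesired path is higher order in A, so low C_A (CSTR or dilute feed) favours R.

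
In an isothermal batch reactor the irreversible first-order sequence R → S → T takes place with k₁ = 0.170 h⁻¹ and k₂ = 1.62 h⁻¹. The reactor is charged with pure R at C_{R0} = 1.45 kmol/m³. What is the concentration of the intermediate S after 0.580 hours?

0.0876 kmol/m³

The intermediate concentration in a first-order A→B→C sequence is C_S = k₁C_{R0}(e^(−k₁t) − e^(−k₂t))/(k₂−k₁).
e^(−k₁t) = e^(−0.170×0.580) = e^(−0.09860) = 0.9061; e^(−k₂t) = e^(−0.9396) = 0.3908.
C_S = 0.170×1.45/(1.62−0.170) × (0.9061−0.3908) = 0.1700×0.5153 = 0.08760 kmol/m³.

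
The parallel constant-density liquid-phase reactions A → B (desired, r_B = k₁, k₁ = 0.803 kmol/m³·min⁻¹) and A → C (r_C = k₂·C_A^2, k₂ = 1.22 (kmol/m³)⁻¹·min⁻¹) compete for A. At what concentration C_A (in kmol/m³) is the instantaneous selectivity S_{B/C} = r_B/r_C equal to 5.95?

S_{B/C} = (k₁/k₂)·C_A^-2 ⇒ C_A = (S·k₂/k₁)^(-0.5).
= (5.95×1.22/0.803)^(-0.5) = (9.040)^(-0.5) = 0.333 kmol/m³.

0.333 kmol/m³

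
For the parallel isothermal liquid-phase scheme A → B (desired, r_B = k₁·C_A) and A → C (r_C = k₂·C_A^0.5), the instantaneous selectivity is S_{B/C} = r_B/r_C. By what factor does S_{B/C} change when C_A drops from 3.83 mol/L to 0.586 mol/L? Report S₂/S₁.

0.391

S_{B/C} = (k₁/k₂)·C_A^0.5, so S₂/S₁ = (C_{A,2}/C_{A,1})^0.5.
= (0.586/3.83)^0.5 = (0.1530)^0.5 = 0.391.
Selectivity toward B falls as C_A falls — high-concentration operation is favoured.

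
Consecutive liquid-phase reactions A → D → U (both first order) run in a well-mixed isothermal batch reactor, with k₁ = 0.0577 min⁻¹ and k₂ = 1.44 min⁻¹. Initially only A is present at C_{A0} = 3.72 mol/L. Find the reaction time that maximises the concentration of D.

The intermediate peaks when r₁ = r₂, i.e. k₁e^(−k₁t) = k₂e^(−k₂t), giving t_opt = ln(k₂/k₁)/(k₂−k₁).
= ln(1.44/0.0577)/(1.44−0.0577) = ln(24.96)/1.382 = 3.217/1.382 = 2.33 min.

2.33 min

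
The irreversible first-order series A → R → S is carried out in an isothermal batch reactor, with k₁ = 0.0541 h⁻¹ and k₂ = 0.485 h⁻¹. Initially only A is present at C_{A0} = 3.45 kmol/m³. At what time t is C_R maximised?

For first-order series the maximum of C_R occurs at t_opt = ln(k₂/k₁)/(k₂−k₁).
= ln(0.485/0.0541)/(0.485−0.0541) = ln(8.965)/0.4309 = 2.193/0.4309 = 5.09 h.

5.09 h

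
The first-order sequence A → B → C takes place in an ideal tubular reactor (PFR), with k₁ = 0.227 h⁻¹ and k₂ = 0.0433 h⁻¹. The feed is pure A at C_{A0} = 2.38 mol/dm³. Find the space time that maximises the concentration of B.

Setting dC_B/dτ = 0 gives τ_opt = ln(k₂/k₁)/(k₂−k₁).
= ln(0.0433/0.227)/(0.0433−0.227) = ln(0.1907)/-0.1837 = -1.657/-0.1837 = 9.02 h.

9.02 h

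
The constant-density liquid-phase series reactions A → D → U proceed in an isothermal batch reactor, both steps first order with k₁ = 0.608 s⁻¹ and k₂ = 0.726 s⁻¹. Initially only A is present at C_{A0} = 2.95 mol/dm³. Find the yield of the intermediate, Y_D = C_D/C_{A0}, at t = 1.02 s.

0.314

Solving the coupled first-order balances gives C_D(t) = [k₁/(k₂−k₁)]·C_{A0}·(e^(−k₁t) − e^(−k₂t)).
e^(−k₁t) = e^(−0.608×1.02) = e^(−0.6202) = 0.5379; e^(−k₂t) = e^(−0.7405) = 0.4769.
C_D = 0.608×2.95/(0.726−0.608) × (0.5379−0.4769) = 15.20×0.06099 = 0.9271 mol/dm³.
Y_D = C_D/C_{A0} = 0.9271/2.95 = 0.314.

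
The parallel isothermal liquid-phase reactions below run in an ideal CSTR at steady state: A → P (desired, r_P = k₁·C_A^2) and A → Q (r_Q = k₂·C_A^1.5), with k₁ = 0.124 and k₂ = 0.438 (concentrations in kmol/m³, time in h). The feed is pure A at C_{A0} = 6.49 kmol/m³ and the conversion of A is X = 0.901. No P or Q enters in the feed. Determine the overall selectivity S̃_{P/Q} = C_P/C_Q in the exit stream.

Exit C_A = C_{A0}(1−X) = 6.49×0.0990 = 0.6425 kmol/m³.
Rates in a CSTR are evaluated at the outlet concentration: r_P = 0.124×0.6425^2 = 0.05119, r_Q = 0.438×0.6425^1.5 = 0.2256.
Overall selectivity = C_P/C_Q = r_Pτ/(r_Qτ) = r_P/r_Q = 0.227.

0.227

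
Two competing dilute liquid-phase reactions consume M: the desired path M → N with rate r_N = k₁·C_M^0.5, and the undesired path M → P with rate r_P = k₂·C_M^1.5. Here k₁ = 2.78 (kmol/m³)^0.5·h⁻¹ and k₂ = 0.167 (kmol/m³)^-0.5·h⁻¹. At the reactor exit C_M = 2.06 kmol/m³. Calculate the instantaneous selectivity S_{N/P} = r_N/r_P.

S_{N/P} = r_N/r_P = (k₁·C_M^0.5)/(k₂·C_M^1.5) = (k₁/k₂)·C_M⁻¹.
= (2.78×2.060^0.5) / (0.167×2.060^1.5) = 3.990/0.4938 = 8.08.
The undesired path is higher order in M, so low C_M (CSTR or dilute feed) favours N.

8.08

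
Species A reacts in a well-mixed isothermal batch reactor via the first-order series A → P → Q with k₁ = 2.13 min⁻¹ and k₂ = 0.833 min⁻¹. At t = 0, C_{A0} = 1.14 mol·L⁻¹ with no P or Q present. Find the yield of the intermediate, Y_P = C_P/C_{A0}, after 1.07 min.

For first-order series with pure A initially, C_P(t) = k₁C_{A0}/(k₂−k₁)·(e^(−k₁t) − e^(−k₂t)).
e^(−k₁t) = e^(−2.13×1.07) = e^(−2.279) = 0.1024; e^(−k₂t) = e^(−0.8913) = 0.4101.
C_P = 2.13×1.14/(0.833−2.13) × (0.1024−0.4101) = (-1.872)×(-0.3077) = 0.5761 mol·L⁻¹.
Y_P = C_P/C_{A0} = 0.5761/1.14 = 0.505.

0.505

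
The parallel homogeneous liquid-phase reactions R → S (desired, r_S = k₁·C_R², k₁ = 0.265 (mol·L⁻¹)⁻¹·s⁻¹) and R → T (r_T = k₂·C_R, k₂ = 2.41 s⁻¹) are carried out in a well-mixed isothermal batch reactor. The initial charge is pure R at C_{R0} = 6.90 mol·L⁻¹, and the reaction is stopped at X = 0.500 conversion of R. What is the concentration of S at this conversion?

C_R = C_{R0}(1−X) = 3.450 mol·L⁻¹.
Along a PFR/batch, dC_T/dC_R = −r_T/(r_S+r_T) = −k₂/(k₂+k₁·C_R).
Integrating from C_{R0} to C_R: C_T = (2.41/0.265)·ln[(2.41+0.265·6.90)/(2.41+0.265·3.45)] = 9.094·ln(4.239/3.324) = 2.210 mol·L⁻¹.
Then C_S = (C_{R0}−C_R) − C_T = 3.450 − 2.210 = 1.240 mol·L⁻¹.

1.24 mol·L⁻¹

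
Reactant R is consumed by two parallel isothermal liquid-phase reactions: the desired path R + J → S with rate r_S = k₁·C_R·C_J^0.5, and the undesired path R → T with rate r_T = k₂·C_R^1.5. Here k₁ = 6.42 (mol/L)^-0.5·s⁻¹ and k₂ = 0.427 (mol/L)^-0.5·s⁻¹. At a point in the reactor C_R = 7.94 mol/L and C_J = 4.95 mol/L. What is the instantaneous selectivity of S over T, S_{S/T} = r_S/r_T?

11.9

S_{S/T} = r_S/r_T = (k₁·C_R·C_J^0.5)/(k₂·C_R^1.5) = (k₁/k₂)·C_R^-0.5·C_J^0.5.
= (6.42×7.940×4.950^0.5) / (0.427×7.940^1.5) = 113.4/9.553 = 11.9.
The undesired path is higher order in R, so low C_R (CSTR or dilute feed) favours S.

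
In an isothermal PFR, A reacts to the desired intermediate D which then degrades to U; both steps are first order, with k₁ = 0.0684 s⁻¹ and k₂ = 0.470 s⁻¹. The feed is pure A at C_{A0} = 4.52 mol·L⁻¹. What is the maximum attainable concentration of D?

Evaluating C_D at τ_opt = ln(k₂/k₁)/(k₂−k₁) gives C_{D,max}/C_{A0} = (k₁/k₂)^[k₂/(k₂−k₁)].
= (0.0684/0.470)^(0.470/(0.470−0.0684)) = (0.1455)^(1.170) = 0.1048.
C_{D,max} = 0.1048×4.52 = 0.474 mol·L⁻¹.

0.474 mol·L⁻¹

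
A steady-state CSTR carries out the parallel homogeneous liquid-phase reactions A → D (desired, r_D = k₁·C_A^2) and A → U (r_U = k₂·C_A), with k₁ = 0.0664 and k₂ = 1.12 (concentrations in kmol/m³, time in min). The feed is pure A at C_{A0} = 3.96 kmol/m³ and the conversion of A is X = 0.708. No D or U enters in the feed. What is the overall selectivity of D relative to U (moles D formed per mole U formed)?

0.0686

Exit C_A = C_{A0}(1−X) = 3.96×0.292 = 1.156 kmol/m³.
Rates in a CSTR are evaluated at the outlet concentration: r_D = 0.0664×1.156^2 = 0.08878, r_U = 1.12×1.156 = 1.295.
Overall selectivity = C_D/C_U = r_Dτ/(r_Uτ) = r_D/r_U = 0.0686.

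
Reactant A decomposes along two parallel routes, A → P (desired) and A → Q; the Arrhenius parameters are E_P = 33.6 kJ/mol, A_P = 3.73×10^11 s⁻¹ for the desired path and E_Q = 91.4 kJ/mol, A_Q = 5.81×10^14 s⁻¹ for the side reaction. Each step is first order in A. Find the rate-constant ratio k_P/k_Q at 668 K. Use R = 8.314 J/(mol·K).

21.3

Since both paths have the same order in A, the concentration cancels and S_{P/Q} = k_P/k_Q = (A_P/A_Q)·exp[(E_Q−E_P)/(RT)].
(E_Q−E_P)/(RT) = (91.4−33.6)×10³/(8.314×668) = 57800/5554 = 10.41.
k_P/k_Q = (3.73×10^11/5.81×10^14)·exp(10.41) = 6.420×10^-4 × 33103 = 21.3.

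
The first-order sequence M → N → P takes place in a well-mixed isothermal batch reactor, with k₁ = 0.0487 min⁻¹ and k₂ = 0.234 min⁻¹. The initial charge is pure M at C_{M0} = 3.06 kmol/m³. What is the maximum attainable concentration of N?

Evaluating C_N at t_opt = ln(k₂/k₁)/(k₂−k₁) gives C_{N,max}/C_{M0} = (k₁/k₂)^[k₂/(k₂−k₁)].
= (0.0487/0.234)^(0.234/(0.234−0.0487)) = (0.2081)^(1.263) = 0.1378.
C_{N,max} = 0.1378×3.06 = 0.422 kmol/m³.

0.422 kmol/m³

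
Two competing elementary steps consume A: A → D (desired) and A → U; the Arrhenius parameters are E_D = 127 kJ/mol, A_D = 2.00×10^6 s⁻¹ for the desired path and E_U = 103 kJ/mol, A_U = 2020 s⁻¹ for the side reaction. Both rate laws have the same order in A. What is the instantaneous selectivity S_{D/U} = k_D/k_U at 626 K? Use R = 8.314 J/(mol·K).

With equal orders, S_{D/U} = k_D/k_U = (A_D/A_U)·exp[(E_U−E_D)/(RT)].
(E_U−E_D)/(RT) = (103−127)×10³/(8.314×626) = -24000/5205 = -4.611.
k_D/k_U = (2.00×10^6/2020)·exp(-4.611) = 990.1 × 0.009939 = 9.84.
Since E_D > E_U, raising the temperature improves selectivity toward D.

9.84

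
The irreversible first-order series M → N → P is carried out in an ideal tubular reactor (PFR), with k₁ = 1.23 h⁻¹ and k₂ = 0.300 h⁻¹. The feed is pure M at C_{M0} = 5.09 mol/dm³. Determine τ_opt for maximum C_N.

1.52 h

Setting dC_N/dτ = 0 gives τ_opt = ln(k₂/k₁)/(k₂−k₁).
= ln(0.300/1.23)/(0.300−1.23) = ln(0.2439)/-0.9300 = -1.411/-0.9300 = 1.52 h.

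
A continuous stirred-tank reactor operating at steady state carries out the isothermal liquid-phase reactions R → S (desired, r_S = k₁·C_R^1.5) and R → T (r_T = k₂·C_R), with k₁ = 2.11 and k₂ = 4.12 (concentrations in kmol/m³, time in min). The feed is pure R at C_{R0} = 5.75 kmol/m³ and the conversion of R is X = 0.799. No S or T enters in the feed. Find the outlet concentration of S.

1.63 kmol/m³

Exit C_R = C_{R0}(1−X) = 5.75×0.201 = 1.156 kmol/m³.
In a CSTR the entire volume is at exit conditions, so r_S = 2.11×1.156^1.5 = 2.622 and r_T = 4.12×1.156 = 4.762.
Fraction of consumed R going to S: r_S/(r_S+r_T) = 0.3551.
C_S = 0.3551·C_{R0}·X = 0.3551×5.75×0.799 = 1.63 kmol/m³.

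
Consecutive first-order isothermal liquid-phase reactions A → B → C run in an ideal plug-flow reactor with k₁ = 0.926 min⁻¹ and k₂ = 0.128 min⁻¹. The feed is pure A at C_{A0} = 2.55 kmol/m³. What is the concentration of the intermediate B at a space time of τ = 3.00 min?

The intermediate concentration in a first-order A→B→C sequence is C_B = k₁C_{A0}(e^(−k₁τ) − e^(−k₂τ))/(k₂−k₁).
e^(−k₁τ) = e^(−0.926×3.00) = e^(−2.778) = 0.06216; e^(−k₂τ) = e^(−0.3840) = 0.6811.
C_B = 0.926×2.55/(0.128−0.926) × (0.06216−0.6811) = (-2.959)×(-0.6190) = 1.832 kmol/m³.

1.83 kmol/m³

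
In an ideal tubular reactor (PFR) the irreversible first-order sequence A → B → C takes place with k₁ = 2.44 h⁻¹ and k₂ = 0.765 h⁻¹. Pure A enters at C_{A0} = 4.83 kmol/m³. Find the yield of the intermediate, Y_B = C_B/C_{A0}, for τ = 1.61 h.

Solving the coupled first-order balances gives C_B(τ) = [k₁/(k₂−k₁)]·C_{A0}·(e^(−k₁τ) − e^(−k₂τ)).
e^(−k₁τ) = e^(−2.44×1.61) = e^(−3.928) = 0.01968; e^(−k₂τ) = e^(−1.232) = 0.2918.
C_B = 2.44×4.83/(0.765−2.44) × (0.01968−0.2918) = (-7.036)×(-0.2721) = 1.915 kmol/m³.
Y_B = C_B/C_{A0} = 1.915/4.83 = 0.396.

0.396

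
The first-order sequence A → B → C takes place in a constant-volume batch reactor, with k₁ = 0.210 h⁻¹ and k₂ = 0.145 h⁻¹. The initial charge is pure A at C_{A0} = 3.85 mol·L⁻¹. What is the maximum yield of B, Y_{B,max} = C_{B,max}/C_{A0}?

At the optimum, C_{B,max}/C_{A0} = (k₁/k₂)^[k₂/(k₂−k₁)].
= (0.210/0.145)^(0.145/(0.145−0.210)) = (1.448)^(-2.231) = 0.4377.

0.438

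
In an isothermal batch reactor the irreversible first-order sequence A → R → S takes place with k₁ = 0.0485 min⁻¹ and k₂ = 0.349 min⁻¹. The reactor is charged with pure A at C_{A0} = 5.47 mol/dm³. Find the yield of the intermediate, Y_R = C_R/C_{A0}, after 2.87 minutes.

The intermediate concentration in a first-order A→B→C sequence is C_R = k₁C_{A0}(e^(−k₁t) − e^(−k₂t))/(k₂−k₁).
e^(−k₁t) = e^(−0.0485×2.87) = e^(−0.1392) = 0.8701; e^(−k₂t) = e^(−1.002) = 0.3673.
C_R = 0.0485×5.47/(0.349−0.0485) × (0.8701−0.3673) = 0.8828×0.5028 = 0.4439 mol/dm³.
Y_R = C_R/C_{A0} = 0.4439/5.47 = 0.0811.

0.0811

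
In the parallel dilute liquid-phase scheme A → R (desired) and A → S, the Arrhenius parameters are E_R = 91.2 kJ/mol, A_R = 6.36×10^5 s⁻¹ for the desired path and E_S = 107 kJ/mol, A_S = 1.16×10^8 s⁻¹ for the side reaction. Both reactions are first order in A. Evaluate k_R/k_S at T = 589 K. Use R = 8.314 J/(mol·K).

0.138

k_R/k_S = (A_R/A_S)·exp[−(E_R−E_S)/(RT)] = (A_R/A_S)·exp[(E_S−E_R)/(RT)].
(E_S−E_R)/(RT) = (107−91.2)×10³/(8.314×589) = 15800/4897 = 3.227.
k_R/k_S = (6.36×10^5/1.16×10^8)·exp(3.227) = 0.005483 × 25.19 = 0.138.
Since E_R < E_S, lowering the temperature improves selectivity toward R.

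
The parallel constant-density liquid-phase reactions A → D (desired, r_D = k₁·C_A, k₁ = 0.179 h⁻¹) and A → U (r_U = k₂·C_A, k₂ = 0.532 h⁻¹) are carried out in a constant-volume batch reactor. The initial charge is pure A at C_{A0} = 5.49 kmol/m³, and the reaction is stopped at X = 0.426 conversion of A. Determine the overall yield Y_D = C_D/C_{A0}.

C_A = C_{A0}(1−X) = 3.151 kmol/m³.
Both paths are first order in A, so the instantaneous fraction to D is constant: dC_D/d(−C_A) = k₁/(k₁+k₂) = 0.2518.
C_D = 0.2518·(C_{A0}−C_A) = 0.2518×2.339 = 0.589 kmol/m³.
Y_D = C_D/C_{A0} = 0.5888/5.49 = 0.107.

0.107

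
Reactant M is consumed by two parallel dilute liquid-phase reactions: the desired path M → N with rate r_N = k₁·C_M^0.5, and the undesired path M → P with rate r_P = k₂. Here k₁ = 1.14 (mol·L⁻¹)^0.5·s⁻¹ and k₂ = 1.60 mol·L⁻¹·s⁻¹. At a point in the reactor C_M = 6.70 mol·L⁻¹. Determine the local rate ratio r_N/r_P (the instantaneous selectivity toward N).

S_{N/P} = r_N/r_P = (k₁·C_M^0.5)/(k₂) = (k₁/k₂)·C_M^0.5.
= (1.14×6.700^0.5) / (1.60) = 2.951/1.600 = 1.84.
Since the desired path is higher order in M, keeping C_M high (PFR or concentrated feed) favours N.

1.84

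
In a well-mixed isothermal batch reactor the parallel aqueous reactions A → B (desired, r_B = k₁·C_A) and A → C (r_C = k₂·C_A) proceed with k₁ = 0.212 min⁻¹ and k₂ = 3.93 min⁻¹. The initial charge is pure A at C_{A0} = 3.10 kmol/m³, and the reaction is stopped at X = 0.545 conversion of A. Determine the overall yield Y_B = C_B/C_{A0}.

C_A = C_{A0}(1−X) = 1.410 kmol/m³.
Both paths are first order in A, so the instantaneous fraction to B is constant: dC_B/d(−C_A) = k₁/(k₁+k₂) = 0.05118.
C_B = 0.05118·(C_{A0}−C_A) = 0.05118×1.690 = 0.0865 kmol/m³.
Y_B = C_B/C_{A0} = 0.08647/3.10 = 0.0279.

0.0279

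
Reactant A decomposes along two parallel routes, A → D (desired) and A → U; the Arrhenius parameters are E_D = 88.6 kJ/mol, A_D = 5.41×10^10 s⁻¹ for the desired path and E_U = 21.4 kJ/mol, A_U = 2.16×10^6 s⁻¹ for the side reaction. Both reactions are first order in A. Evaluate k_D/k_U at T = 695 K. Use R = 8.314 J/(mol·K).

0.223

Since both paths have the same order in A, the concentration cancels and S_{D/U} = k_D/k_U = (A_D/A_U)·exp[(E_U−E_D)/(RT)].
(E_U−E_D)/(RT) = (21.4−88.6)×10³/(8.314×695) = -67200/5778 = -11.63.
k_D/k_U = (5.41×10^10/2.16×10^6)·exp(-11.63) = 25046 × 8.896×10^-6 = 0.223.
Since E_D > E_U, raising the temperature improves selectivity toward D.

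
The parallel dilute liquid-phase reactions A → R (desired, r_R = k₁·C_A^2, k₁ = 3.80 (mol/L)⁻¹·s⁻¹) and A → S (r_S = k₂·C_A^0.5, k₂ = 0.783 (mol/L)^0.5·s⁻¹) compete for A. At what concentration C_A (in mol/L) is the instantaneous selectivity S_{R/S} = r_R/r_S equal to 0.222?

0.128 mol/L

S_{R/S} = (k₁/k₂)·C_A^1.5 ⇒ C_A = (S·k₂/k₁)^(1/1.5).
= (0.222×0.783/3.80)^(0.6667) = (0.04574)^(0.6667) = 0.128 mol/L.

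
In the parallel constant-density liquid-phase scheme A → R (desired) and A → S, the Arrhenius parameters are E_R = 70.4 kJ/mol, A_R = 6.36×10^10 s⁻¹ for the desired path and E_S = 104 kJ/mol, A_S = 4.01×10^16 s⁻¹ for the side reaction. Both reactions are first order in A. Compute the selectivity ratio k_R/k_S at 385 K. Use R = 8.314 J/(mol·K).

Since both paths have the same order in A, the concentration cancels and S_{R/S} = k_R/k_S = (A_R/A_S)·exp[(E_S−E_R)/(RT)].
(E_S−E_R)/(RT) = (104−70.4)×10³/(8.314×385) = 33600/3201 = 10.50.
k_R/k_S = (6.36×10^10/4.01×10^16)·exp(10.50) = 1.586×10^-6 × 36210 = 0.0574.

0.0574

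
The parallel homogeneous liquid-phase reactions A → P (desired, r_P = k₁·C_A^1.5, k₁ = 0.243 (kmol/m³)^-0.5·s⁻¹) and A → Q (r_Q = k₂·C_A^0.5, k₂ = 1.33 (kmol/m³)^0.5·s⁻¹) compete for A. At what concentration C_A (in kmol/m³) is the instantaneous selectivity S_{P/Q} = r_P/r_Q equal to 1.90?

10.4 kmol/m³

S_{P/Q} = (k₁/k₂)·C_A ⇒ C_A = S·k₂/k₁.
= 1.90×1.33/0.243 = 10.4 kmol/m³.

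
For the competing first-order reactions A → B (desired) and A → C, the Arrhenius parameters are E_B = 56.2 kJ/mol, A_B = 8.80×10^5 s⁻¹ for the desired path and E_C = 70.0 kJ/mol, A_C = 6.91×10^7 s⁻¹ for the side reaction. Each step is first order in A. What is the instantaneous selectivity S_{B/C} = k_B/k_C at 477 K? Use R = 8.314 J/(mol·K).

k_B/k_C = (A_B/A_C)·exp[−(E_B−E_C)/(RT)] = (A_B/A_C)·exp[(E_C−E_B)/(RT)].
(E_C−E_B)/(RT) = (70.0−56.2)×10³/(8.314×477) = 13800/3966 = 3.480.
k_B/k_C = (8.80×10^5/6.91×10^7)·exp(3.480) = 0.01274 × 32.45 = 0.413.

0.413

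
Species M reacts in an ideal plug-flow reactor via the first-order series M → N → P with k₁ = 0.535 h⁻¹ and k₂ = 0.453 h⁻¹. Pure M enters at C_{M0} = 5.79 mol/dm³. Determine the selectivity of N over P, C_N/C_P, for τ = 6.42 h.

The intermediate concentration in a first-order A→B→C sequence is C_N = k₁C_{M0}(e^(−k₁τ) − e^(−k₂τ))/(k₂−k₁).
e^(−k₁τ) = e^(−0.535×6.42) = e^(−3.435) = 0.03224; e^(−k₂τ) = e^(−2.908) = 0.05457.
C_N = 0.535×5.79/(0.453−0.535) × (0.03224−0.05457) = (-37.78)×(-0.02234) = 0.8438 mol/dm³.
C_M = C_{M0}e^(−k₁τ) = 0.1866 mol/dm³, so C_P = C_{M0}−C_M−C_N = 4.760 mol/dm³; C_N/C_P = 0.177.

0.177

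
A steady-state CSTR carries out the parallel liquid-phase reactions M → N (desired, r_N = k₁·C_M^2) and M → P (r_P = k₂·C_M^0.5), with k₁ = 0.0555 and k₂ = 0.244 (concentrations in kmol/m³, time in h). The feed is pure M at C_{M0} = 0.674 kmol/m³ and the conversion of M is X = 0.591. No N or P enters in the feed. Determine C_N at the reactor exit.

Exit C_M = C_{M0}(1−X) = 0.674×0.409 = 0.2757 kmol/m³.
In a CSTR the entire volume is at exit conditions, so r_N = 0.0555×0.2757^2 = 0.004218 and r_P = 0.244×0.2757^0.5 = 0.1281.
Fraction of consumed M going to N: r_N/(r_N+r_P) = 0.03187.
C_N = 0.03187·C_{M0}·X = 0.03187×0.674×0.591 = 0.0127 kmol/m³.

0.0127 kmol/m³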